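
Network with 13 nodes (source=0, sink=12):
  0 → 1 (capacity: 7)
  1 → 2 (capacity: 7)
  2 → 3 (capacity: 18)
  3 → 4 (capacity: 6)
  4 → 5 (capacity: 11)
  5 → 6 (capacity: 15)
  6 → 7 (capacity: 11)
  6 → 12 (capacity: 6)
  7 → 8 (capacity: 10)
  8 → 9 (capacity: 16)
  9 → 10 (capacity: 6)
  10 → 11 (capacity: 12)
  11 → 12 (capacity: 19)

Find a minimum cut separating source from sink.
Min cut value = 6, edges: (3,4)

Min cut value: 6
Partition: S = [0, 1, 2, 3], T = [4, 5, 6, 7, 8, 9, 10, 11, 12]
Cut edges: (3,4)

By max-flow min-cut theorem, max flow = min cut = 6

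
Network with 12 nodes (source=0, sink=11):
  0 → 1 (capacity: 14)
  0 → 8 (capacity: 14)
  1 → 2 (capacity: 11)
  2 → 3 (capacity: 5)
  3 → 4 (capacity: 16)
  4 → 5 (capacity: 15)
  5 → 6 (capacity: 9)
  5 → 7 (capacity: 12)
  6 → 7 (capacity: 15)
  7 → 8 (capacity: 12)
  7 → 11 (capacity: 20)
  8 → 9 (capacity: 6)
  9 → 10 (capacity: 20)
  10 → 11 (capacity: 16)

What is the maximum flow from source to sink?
Maximum flow = 11

Max flow: 11

Flow assignment:
  0 → 1: 5/14
  0 → 8: 6/14
  1 → 2: 5/11
  2 → 3: 5/5
  3 → 4: 5/16
  4 → 5: 5/15
  5 → 7: 5/12
  7 → 11: 5/20
  8 → 9: 6/6
  9 → 10: 6/20
  10 → 11: 6/16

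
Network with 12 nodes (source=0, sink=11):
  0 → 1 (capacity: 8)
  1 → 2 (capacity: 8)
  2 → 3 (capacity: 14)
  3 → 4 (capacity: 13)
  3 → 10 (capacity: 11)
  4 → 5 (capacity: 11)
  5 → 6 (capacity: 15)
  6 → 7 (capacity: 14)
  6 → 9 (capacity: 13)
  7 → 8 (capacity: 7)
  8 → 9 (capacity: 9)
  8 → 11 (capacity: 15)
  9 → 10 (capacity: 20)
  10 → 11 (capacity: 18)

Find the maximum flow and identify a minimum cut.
Max flow = 8, Min cut edges: (1,2)

Maximum flow: 8
Minimum cut: (1,2)
Partition: S = [0, 1], T = [2, 3, 4, 5, 6, 7, 8, 9, 10, 11]

Max-flow min-cut theorem verified: both equal 8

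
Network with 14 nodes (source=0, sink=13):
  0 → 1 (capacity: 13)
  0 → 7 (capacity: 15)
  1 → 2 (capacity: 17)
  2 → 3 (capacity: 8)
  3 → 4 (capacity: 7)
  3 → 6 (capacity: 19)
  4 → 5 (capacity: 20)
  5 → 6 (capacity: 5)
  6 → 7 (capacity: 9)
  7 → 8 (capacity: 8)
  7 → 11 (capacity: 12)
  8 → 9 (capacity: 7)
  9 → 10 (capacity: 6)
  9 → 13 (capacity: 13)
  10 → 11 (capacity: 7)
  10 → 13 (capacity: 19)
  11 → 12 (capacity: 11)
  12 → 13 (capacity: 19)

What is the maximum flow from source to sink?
Maximum flow = 18

Max flow: 18

Flow assignment:
  0 → 1: 8/13
  0 → 7: 10/15
  1 → 2: 8/17
  2 → 3: 8/8
  3 → 6: 8/19
  6 → 7: 8/9
  7 → 8: 7/8
  7 → 11: 11/12
  8 → 9: 7/7
  9 → 13: 7/13
  11 → 12: 11/11
  12 → 13: 11/19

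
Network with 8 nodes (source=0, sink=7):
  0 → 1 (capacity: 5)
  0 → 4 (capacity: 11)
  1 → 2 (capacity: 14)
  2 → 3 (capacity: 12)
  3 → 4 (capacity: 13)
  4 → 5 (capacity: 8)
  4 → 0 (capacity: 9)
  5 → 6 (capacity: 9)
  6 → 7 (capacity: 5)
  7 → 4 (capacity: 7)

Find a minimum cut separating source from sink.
Min cut value = 5, edges: (6,7)

Min cut value: 5
Partition: S = [0, 1, 2, 3, 4, 5, 6], T = [7]
Cut edges: (6,7)

By max-flow min-cut theorem, max flow = min cut = 5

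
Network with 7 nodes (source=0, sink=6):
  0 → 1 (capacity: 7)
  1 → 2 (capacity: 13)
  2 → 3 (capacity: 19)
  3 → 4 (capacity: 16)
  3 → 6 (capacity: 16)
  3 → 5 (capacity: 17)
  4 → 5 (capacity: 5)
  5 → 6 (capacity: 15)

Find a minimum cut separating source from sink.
Min cut value = 7, edges: (0,1)

Min cut value: 7
Partition: S = [0], T = [1, 2, 3, 4, 5, 6]
Cut edges: (0,1)

By max-flow min-cut theorem, max flow = min cut = 7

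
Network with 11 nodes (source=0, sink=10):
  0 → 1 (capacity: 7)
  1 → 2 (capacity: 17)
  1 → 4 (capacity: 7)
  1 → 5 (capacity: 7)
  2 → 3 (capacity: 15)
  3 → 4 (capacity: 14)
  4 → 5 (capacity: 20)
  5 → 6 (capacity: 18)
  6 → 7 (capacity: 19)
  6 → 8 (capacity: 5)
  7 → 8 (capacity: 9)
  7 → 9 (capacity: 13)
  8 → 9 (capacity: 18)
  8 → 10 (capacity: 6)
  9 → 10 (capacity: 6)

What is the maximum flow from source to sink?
Maximum flow = 7

Max flow: 7

Flow assignment:
  0 → 1: 7/7
  1 → 5: 7/7
  5 → 6: 7/18
  6 → 7: 2/19
  6 → 8: 5/5
  7 → 8: 2/9
  8 → 9: 1/18
  8 → 10: 6/6
  9 → 10: 1/6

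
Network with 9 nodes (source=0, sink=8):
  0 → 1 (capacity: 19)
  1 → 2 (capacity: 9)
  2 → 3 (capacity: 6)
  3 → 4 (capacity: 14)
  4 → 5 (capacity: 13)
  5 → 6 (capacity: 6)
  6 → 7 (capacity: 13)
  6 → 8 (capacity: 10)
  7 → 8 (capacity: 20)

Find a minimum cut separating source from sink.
Min cut value = 6, edges: (5,6)

Min cut value: 6
Partition: S = [0, 1, 2, 3, 4, 5], T = [6, 7, 8]
Cut edges: (5,6)

By max-flow min-cut theorem, max flow = min cut = 6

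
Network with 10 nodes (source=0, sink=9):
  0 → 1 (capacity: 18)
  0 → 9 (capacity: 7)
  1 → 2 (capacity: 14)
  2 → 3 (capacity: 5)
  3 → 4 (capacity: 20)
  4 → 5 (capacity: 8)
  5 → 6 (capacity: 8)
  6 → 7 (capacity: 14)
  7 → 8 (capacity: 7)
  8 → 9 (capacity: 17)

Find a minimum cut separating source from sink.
Min cut value = 12, edges: (0,9), (2,3)

Min cut value: 12
Partition: S = [0, 1, 2], T = [3, 4, 5, 6, 7, 8, 9]
Cut edges: (0,9), (2,3)

By max-flow min-cut theorem, max flow = min cut = 12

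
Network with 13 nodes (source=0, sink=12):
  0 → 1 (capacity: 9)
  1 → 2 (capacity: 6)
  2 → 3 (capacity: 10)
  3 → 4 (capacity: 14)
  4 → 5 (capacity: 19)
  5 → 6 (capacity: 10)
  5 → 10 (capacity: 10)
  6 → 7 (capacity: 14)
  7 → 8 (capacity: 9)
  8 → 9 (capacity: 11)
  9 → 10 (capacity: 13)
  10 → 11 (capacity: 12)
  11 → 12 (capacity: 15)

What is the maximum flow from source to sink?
Maximum flow = 6

Max flow: 6

Flow assignment:
  0 → 1: 6/9
  1 → 2: 6/6
  2 → 3: 6/10
  3 → 4: 6/14
  4 → 5: 6/19
  5 → 10: 6/10
  10 → 11: 6/12
  11 → 12: 6/15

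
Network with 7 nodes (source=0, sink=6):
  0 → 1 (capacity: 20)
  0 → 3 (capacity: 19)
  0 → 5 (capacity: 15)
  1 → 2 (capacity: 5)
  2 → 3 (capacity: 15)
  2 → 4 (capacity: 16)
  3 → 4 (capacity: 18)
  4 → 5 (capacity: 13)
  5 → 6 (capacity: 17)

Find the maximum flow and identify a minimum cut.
Max flow = 17, Min cut edges: (5,6)

Maximum flow: 17
Minimum cut: (5,6)
Partition: S = [0, 1, 2, 3, 4, 5], T = [6]

Max-flow min-cut theorem verified: both equal 17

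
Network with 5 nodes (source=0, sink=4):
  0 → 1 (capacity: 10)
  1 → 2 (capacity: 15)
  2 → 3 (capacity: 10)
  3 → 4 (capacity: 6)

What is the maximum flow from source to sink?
Maximum flow = 6

Max flow: 6

Flow assignment:
  0 → 1: 6/10
  1 → 2: 6/15
  2 → 3: 6/10
  3 → 4: 6/6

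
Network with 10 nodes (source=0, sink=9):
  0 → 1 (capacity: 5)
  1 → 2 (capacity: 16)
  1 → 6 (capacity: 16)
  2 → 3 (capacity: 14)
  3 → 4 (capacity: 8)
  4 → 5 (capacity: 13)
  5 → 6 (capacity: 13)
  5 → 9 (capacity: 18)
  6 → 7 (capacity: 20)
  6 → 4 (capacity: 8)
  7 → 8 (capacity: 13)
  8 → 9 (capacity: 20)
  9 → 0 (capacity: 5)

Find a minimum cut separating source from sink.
Min cut value = 5, edges: (0,1)

Min cut value: 5
Partition: S = [0], T = [1, 2, 3, 4, 5, 6, 7, 8, 9]
Cut edges: (0,1)

By max-flow min-cut theorem, max flow = min cut = 5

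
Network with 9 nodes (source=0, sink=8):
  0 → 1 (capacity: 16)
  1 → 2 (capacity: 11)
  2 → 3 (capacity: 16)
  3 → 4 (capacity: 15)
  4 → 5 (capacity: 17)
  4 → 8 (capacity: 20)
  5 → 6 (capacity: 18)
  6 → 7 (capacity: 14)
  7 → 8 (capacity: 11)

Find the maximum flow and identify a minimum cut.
Max flow = 11, Min cut edges: (1,2)

Maximum flow: 11
Minimum cut: (1,2)
Partition: S = [0, 1], T = [2, 3, 4, 5, 6, 7, 8]

Max-flow min-cut theorem verified: both equal 11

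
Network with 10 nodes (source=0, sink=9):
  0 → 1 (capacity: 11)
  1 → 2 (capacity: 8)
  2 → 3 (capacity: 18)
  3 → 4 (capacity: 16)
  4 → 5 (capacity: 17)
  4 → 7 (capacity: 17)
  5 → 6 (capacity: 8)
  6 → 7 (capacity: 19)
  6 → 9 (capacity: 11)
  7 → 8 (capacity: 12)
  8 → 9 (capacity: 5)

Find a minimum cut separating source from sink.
Min cut value = 8, edges: (1,2)

Min cut value: 8
Partition: S = [0, 1], T = [2, 3, 4, 5, 6, 7, 8, 9]
Cut edges: (1,2)

By max-flow min-cut theorem, max flow = min cut = 8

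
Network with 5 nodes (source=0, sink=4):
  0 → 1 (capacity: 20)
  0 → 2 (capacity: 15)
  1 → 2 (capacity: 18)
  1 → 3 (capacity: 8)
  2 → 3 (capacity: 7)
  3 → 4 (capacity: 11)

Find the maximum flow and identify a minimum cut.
Max flow = 11, Min cut edges: (3,4)

Maximum flow: 11
Minimum cut: (3,4)
Partition: S = [0, 1, 2, 3], T = [4]

Max-flow min-cut theorem verified: both equal 11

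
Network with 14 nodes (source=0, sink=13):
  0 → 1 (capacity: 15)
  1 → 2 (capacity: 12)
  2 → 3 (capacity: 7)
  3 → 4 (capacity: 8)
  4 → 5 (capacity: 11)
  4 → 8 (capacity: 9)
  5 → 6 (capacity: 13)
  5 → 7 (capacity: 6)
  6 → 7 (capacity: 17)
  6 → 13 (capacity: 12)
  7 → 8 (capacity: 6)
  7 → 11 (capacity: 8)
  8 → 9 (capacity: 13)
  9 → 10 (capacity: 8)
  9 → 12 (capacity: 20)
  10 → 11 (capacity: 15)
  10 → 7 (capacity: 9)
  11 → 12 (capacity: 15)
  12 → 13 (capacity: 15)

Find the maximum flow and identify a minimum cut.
Max flow = 7, Min cut edges: (2,3)

Maximum flow: 7
Minimum cut: (2,3)
Partition: S = [0, 1, 2], T = [3, 4, 5, 6, 7, 8, 9, 10, 11, 12, 13]

Max-flow min-cut theorem verified: both equal 7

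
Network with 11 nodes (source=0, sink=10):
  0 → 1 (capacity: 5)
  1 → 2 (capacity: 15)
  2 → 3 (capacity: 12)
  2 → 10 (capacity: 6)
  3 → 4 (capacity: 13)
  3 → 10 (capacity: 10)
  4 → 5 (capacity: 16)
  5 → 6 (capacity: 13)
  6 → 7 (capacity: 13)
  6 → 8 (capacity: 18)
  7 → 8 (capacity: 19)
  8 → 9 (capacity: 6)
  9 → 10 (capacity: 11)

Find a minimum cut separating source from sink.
Min cut value = 5, edges: (0,1)

Min cut value: 5
Partition: S = [0], T = [1, 2, 3, 4, 5, 6, 7, 8, 9, 10]
Cut edges: (0,1)

By max-flow min-cut theorem, max flow = min cut = 5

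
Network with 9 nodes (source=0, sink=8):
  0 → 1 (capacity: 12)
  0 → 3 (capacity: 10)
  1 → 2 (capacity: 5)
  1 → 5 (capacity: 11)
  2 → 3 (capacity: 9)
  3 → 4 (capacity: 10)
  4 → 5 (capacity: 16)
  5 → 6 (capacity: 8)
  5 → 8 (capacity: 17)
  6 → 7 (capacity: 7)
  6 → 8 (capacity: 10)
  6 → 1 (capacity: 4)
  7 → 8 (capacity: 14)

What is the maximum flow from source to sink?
Maximum flow = 21

Max flow: 21

Flow assignment:
  0 → 1: 12/12
  0 → 3: 9/10
  1 → 2: 1/5
  1 → 5: 11/11
  2 → 3: 1/9
  3 → 4: 10/10
  4 → 5: 10/16
  5 → 6: 4/8
  5 → 8: 17/17
  6 → 8: 4/10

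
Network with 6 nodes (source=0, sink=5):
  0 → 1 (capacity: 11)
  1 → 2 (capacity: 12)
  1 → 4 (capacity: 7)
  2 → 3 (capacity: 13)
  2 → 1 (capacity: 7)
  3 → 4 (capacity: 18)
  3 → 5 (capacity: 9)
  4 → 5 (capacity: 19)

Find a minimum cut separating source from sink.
Min cut value = 11, edges: (0,1)

Min cut value: 11
Partition: S = [0], T = [1, 2, 3, 4, 5]
Cut edges: (0,1)

By max-flow min-cut theorem, max flow = min cut = 11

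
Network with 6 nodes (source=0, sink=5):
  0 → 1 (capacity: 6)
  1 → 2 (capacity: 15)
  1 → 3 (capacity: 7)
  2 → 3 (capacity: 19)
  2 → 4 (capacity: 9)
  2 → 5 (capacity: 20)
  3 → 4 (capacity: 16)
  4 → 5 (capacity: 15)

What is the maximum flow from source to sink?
Maximum flow = 6

Max flow: 6

Flow assignment:
  0 → 1: 6/6
  1 → 2: 6/15
  2 → 5: 6/20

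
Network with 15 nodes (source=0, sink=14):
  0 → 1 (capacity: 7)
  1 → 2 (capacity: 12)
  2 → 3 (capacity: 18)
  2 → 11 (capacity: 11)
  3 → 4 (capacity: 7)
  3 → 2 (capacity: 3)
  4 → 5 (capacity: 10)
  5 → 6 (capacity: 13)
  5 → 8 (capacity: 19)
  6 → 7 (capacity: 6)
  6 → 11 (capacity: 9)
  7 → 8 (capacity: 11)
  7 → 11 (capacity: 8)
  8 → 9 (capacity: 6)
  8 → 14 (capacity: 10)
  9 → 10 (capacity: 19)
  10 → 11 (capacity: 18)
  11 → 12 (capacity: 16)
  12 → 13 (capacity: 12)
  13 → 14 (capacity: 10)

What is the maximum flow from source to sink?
Maximum flow = 7

Max flow: 7

Flow assignment:
  0 → 1: 7/7
  1 → 2: 7/12
  2 → 11: 7/11
  11 → 12: 7/16
  12 → 13: 7/12
  13 → 14: 7/10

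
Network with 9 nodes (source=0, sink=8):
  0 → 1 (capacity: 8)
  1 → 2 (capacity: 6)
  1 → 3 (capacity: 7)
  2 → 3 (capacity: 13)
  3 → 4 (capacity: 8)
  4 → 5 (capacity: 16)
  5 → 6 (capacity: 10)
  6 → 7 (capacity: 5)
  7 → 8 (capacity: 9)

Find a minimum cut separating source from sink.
Min cut value = 5, edges: (6,7)

Min cut value: 5
Partition: S = [0, 1, 2, 3, 4, 5, 6], T = [7, 8]
Cut edges: (6,7)

By max-flow min-cut theorem, max flow = min cut = 5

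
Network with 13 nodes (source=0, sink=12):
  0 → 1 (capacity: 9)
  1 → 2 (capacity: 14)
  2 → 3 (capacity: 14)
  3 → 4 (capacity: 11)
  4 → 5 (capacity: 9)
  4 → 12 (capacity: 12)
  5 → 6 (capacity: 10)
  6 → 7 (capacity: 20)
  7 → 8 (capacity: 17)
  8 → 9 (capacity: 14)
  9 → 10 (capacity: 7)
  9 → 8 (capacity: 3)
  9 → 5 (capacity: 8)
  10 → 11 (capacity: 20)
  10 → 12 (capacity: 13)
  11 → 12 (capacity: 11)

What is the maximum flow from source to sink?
Maximum flow = 9

Max flow: 9

Flow assignment:
  0 → 1: 9/9
  1 → 2: 9/14
  2 → 3: 9/14
  3 → 4: 9/11
  4 → 12: 9/12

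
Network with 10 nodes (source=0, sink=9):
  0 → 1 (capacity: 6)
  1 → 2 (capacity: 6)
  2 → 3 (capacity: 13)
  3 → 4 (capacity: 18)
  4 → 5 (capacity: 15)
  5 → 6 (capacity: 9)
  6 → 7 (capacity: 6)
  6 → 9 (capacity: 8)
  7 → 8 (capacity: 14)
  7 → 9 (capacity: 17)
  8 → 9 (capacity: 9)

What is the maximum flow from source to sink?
Maximum flow = 6

Max flow: 6

Flow assignment:
  0 → 1: 6/6
  1 → 2: 6/6
  2 → 3: 6/13
  3 → 4: 6/18
  4 → 5: 6/15
  5 → 6: 6/9
  6 → 9: 6/8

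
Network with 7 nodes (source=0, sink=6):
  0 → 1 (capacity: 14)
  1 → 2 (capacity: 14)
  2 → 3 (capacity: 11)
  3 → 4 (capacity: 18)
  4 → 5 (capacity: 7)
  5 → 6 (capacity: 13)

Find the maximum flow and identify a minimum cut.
Max flow = 7, Min cut edges: (4,5)

Maximum flow: 7
Minimum cut: (4,5)
Partition: S = [0, 1, 2, 3, 4], T = [5, 6]

Max-flow min-cut theorem verified: both equal 7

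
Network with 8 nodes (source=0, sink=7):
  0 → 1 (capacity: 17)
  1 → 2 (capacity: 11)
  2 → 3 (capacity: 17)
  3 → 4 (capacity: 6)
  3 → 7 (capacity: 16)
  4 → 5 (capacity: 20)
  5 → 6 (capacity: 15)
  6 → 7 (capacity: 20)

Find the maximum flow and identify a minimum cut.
Max flow = 11, Min cut edges: (1,2)

Maximum flow: 11
Minimum cut: (1,2)
Partition: S = [0, 1], T = [2, 3, 4, 5, 6, 7]

Max-flow min-cut theorem verified: both equal 11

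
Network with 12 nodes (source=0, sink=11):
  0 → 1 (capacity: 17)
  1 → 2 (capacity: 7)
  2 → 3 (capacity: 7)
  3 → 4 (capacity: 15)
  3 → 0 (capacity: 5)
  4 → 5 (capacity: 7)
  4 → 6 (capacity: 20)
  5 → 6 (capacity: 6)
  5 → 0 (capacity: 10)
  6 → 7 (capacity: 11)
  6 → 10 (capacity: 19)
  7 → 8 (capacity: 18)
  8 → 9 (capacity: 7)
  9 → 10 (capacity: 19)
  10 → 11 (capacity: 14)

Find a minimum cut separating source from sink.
Min cut value = 7, edges: (2,3)

Min cut value: 7
Partition: S = [0, 1, 2], T = [3, 4, 5, 6, 7, 8, 9, 10, 11]
Cut edges: (2,3)

By max-flow min-cut theorem, max flow = min cut = 7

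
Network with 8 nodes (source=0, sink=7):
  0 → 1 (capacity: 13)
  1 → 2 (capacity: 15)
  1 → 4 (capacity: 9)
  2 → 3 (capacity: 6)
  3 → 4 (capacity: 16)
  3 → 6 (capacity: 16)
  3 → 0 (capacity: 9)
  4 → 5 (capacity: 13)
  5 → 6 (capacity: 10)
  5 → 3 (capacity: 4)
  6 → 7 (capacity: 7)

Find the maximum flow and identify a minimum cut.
Max flow = 7, Min cut edges: (6,7)

Maximum flow: 7
Minimum cut: (6,7)
Partition: S = [0, 1, 2, 3, 4, 5, 6], T = [7]

Max-flow min-cut theorem verified: both equal 7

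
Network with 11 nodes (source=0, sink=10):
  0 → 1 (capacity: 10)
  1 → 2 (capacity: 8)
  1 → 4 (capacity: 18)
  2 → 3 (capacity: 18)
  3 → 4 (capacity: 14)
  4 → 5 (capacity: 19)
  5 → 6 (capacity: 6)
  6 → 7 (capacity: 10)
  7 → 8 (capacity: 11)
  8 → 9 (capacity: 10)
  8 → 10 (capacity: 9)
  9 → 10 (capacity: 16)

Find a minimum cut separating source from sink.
Min cut value = 6, edges: (5,6)

Min cut value: 6
Partition: S = [0, 1, 2, 3, 4, 5], T = [6, 7, 8, 9, 10]
Cut edges: (5,6)

By max-flow min-cut theorem, max flow = min cut = 6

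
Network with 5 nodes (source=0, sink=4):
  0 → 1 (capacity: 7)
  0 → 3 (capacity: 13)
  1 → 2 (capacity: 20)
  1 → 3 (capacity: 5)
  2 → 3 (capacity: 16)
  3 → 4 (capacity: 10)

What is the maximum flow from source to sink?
Maximum flow = 10

Max flow: 10

Flow assignment:
  0 → 1: 7/7
  0 → 3: 3/13
  1 → 2: 2/20
  1 → 3: 5/5
  2 → 3: 2/16
  3 → 4: 10/10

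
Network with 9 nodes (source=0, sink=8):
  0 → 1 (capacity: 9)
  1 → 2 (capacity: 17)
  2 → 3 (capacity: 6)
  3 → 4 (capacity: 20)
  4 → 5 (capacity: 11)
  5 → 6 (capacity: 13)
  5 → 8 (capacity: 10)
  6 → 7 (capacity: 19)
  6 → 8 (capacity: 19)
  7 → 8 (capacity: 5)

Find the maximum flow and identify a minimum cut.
Max flow = 6, Min cut edges: (2,3)

Maximum flow: 6
Minimum cut: (2,3)
Partition: S = [0, 1, 2], T = [3, 4, 5, 6, 7, 8]

Max-flow min-cut theorem verified: both equal 6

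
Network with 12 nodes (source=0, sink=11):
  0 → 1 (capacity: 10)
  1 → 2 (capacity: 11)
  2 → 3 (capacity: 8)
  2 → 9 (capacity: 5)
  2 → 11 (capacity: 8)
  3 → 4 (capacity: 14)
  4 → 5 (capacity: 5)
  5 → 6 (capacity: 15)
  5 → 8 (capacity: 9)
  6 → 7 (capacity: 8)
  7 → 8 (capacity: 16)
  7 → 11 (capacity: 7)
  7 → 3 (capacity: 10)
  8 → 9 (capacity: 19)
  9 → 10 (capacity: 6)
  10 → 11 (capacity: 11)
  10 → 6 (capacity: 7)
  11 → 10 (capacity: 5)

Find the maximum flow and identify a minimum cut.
Max flow = 10, Min cut edges: (0,1)

Maximum flow: 10
Minimum cut: (0,1)
Partition: S = [0], T = [1, 2, 3, 4, 5, 6, 7, 8, 9, 10, 11]

Max-flow min-cut theorem verified: both equal 10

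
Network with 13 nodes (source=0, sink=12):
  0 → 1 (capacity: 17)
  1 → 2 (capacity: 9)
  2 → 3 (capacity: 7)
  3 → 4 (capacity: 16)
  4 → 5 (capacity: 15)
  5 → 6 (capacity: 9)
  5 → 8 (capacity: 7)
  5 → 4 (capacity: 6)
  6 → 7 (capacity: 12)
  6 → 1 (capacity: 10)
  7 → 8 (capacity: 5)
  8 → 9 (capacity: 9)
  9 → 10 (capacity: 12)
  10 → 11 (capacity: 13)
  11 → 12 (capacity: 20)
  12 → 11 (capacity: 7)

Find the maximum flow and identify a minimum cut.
Max flow = 7, Min cut edges: (2,3)

Maximum flow: 7
Minimum cut: (2,3)
Partition: S = [0, 1, 2], T = [3, 4, 5, 6, 7, 8, 9, 10, 11, 12]

Max-flow min-cut theorem verified: both equal 7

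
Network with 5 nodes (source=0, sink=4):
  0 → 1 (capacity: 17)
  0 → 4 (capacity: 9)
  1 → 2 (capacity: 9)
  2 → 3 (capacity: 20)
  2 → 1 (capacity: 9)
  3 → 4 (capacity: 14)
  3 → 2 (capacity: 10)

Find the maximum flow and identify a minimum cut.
Max flow = 18, Min cut edges: (0,4), (1,2)

Maximum flow: 18
Minimum cut: (0,4), (1,2)
Partition: S = [0, 1], T = [2, 3, 4]

Max-flow min-cut theorem verified: both equal 18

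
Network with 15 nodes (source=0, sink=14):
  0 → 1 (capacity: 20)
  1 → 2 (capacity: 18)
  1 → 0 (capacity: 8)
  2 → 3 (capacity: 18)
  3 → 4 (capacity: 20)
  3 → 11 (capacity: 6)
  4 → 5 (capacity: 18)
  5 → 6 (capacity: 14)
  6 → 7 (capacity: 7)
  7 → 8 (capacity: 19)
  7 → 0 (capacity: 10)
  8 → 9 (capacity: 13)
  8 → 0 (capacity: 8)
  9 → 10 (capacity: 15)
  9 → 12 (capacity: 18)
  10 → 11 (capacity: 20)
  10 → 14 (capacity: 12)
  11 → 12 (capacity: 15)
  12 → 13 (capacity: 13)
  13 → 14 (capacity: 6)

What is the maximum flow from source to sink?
Maximum flow = 13

Max flow: 13

Flow assignment:
  0 → 1: 13/20
  1 → 2: 13/18
  2 → 3: 13/18
  3 → 4: 7/20
  3 → 11: 6/6
  4 → 5: 7/18
  5 → 6: 7/14
  6 → 7: 7/7
  7 → 8: 7/19
  8 → 9: 7/13
  9 → 10: 7/15
  10 → 14: 7/12
  11 → 12: 6/15
  12 → 13: 6/13
  13 → 14: 6/6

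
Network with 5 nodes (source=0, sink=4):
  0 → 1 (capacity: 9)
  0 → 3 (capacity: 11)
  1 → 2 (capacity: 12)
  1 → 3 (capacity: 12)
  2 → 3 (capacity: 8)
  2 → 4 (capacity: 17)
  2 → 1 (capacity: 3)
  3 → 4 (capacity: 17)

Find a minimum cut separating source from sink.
Min cut value = 20, edges: (0,1), (0,3)

Min cut value: 20
Partition: S = [0], T = [1, 2, 3, 4]
Cut edges: (0,1), (0,3)

By max-flow min-cut theorem, max flow = min cut = 20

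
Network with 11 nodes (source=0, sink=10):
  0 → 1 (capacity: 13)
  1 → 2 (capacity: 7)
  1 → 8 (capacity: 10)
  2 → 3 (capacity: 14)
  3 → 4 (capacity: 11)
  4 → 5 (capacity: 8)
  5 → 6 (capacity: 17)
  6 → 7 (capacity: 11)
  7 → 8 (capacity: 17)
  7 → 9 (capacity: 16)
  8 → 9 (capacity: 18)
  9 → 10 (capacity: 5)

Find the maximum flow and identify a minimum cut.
Max flow = 5, Min cut edges: (9,10)

Maximum flow: 5
Minimum cut: (9,10)
Partition: S = [0, 1, 2, 3, 4, 5, 6, 7, 8, 9], T = [10]

Max-flow min-cut theorem verified: both equal 5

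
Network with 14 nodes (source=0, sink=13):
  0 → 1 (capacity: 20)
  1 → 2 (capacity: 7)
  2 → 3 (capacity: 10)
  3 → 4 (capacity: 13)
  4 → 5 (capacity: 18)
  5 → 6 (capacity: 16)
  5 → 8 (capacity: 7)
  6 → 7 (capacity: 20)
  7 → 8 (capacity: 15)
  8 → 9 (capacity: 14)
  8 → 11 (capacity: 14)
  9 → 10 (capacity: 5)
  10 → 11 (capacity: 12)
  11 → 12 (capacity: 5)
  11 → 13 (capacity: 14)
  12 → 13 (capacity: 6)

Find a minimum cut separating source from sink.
Min cut value = 7, edges: (1,2)

Min cut value: 7
Partition: S = [0, 1], T = [2, 3, 4, 5, 6, 7, 8, 9, 10, 11, 12, 13]
Cut edges: (1,2)

By max-flow min-cut theorem, max flow = min cut = 7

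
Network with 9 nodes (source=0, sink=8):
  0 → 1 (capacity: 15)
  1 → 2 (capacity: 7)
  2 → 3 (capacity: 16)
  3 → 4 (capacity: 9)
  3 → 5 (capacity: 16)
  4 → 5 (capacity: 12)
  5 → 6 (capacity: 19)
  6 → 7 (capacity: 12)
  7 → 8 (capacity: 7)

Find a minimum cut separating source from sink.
Min cut value = 7, edges: (7,8)

Min cut value: 7
Partition: S = [0, 1, 2, 3, 4, 5, 6, 7], T = [8]
Cut edges: (7,8)

By max-flow min-cut theorem, max flow = min cut = 7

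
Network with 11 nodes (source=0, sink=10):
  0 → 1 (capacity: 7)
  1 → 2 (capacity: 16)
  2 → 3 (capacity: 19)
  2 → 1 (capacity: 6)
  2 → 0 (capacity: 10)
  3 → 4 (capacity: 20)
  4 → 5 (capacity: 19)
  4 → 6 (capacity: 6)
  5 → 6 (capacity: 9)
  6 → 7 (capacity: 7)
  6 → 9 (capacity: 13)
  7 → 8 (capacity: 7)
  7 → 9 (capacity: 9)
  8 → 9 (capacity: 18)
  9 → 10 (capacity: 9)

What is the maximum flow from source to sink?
Maximum flow = 7

Max flow: 7

Flow assignment:
  0 → 1: 7/7
  1 → 2: 7/16
  2 → 3: 7/19
  3 → 4: 7/20
  4 → 5: 1/19
  4 → 6: 6/6
  5 → 6: 1/9
  6 → 9: 7/13
  9 → 10: 7/9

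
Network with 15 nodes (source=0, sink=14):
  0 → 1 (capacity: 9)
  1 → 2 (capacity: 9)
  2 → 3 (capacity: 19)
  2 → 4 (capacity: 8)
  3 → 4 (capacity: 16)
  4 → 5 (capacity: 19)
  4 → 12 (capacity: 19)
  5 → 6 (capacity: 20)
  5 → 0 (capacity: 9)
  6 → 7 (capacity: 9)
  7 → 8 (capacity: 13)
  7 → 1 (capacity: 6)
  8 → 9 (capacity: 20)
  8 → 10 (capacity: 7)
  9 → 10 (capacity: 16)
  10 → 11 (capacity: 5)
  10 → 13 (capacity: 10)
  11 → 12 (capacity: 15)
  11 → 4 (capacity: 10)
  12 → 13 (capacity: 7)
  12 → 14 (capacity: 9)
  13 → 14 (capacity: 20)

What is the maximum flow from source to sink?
Maximum flow = 9

Max flow: 9

Flow assignment:
  0 → 1: 9/9
  1 → 2: 9/9
  2 → 3: 1/19
  2 → 4: 8/8
  3 → 4: 1/16
  4 → 12: 9/19
  12 → 14: 9/9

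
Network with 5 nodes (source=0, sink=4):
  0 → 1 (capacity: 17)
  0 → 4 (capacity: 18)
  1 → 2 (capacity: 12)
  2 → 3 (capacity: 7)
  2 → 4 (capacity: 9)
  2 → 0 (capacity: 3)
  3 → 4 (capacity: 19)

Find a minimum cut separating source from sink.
Min cut value = 30, edges: (0,4), (1,2)

Min cut value: 30
Partition: S = [0, 1], T = [2, 3, 4]
Cut edges: (0,4), (1,2)

By max-flow min-cut theorem, max flow = min cut = 30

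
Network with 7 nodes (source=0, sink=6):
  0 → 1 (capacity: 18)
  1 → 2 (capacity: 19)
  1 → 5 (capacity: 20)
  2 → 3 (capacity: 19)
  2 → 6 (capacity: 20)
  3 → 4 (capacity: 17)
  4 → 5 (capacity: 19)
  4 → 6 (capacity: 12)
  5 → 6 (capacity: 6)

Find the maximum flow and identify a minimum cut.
Max flow = 18, Min cut edges: (0,1)

Maximum flow: 18
Minimum cut: (0,1)
Partition: S = [0], T = [1, 2, 3, 4, 5, 6]

Max-flow min-cut theorem verified: both equal 18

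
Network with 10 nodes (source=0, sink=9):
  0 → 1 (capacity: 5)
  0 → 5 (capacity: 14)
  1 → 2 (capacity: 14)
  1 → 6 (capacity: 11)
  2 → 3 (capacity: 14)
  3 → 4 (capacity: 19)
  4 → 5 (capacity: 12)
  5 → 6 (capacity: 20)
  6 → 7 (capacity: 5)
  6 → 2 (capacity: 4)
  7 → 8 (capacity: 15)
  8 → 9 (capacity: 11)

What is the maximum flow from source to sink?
Maximum flow = 5

Max flow: 5

Flow assignment:
  0 → 5: 5/14
  5 → 6: 5/20
  6 → 7: 5/5
  7 → 8: 5/15
  8 → 9: 5/11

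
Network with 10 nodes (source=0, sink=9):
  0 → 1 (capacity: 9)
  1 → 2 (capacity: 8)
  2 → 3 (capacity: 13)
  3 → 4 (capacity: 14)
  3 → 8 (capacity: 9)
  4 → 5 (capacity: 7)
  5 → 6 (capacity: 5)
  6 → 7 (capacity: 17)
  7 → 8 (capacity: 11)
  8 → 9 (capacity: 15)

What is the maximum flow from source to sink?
Maximum flow = 8

Max flow: 8

Flow assignment:
  0 → 1: 8/9
  1 → 2: 8/8
  2 → 3: 8/13
  3 → 8: 8/9
  8 → 9: 8/15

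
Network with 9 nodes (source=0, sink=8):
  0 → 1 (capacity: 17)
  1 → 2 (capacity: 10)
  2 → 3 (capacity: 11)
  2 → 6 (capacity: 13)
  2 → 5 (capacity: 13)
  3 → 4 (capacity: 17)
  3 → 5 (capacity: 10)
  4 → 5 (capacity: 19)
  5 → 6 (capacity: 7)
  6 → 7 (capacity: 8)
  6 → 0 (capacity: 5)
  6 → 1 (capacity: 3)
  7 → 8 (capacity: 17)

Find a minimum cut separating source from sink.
Min cut value = 8, edges: (6,7)

Min cut value: 8
Partition: S = [0, 1, 2, 3, 4, 5, 6], T = [7, 8]
Cut edges: (6,7)

By max-flow min-cut theorem, max flow = min cut = 8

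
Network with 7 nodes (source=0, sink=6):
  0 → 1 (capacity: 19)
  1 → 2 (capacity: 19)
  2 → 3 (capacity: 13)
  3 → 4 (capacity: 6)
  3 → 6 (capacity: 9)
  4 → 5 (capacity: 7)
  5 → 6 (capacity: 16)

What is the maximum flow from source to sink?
Maximum flow = 13

Max flow: 13

Flow assignment:
  0 → 1: 13/19
  1 → 2: 13/19
  2 → 3: 13/13
  3 → 4: 4/6
  3 → 6: 9/9
  4 → 5: 4/7
  5 → 6: 4/16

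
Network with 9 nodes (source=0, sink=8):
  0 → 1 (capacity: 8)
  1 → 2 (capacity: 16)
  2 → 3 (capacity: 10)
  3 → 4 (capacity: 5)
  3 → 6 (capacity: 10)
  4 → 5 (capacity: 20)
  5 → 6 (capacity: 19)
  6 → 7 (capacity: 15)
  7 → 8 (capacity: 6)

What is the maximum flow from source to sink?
Maximum flow = 6

Max flow: 6

Flow assignment:
  0 → 1: 6/8
  1 → 2: 6/16
  2 → 3: 6/10
  3 → 6: 6/10
  6 → 7: 6/15
  7 → 8: 6/6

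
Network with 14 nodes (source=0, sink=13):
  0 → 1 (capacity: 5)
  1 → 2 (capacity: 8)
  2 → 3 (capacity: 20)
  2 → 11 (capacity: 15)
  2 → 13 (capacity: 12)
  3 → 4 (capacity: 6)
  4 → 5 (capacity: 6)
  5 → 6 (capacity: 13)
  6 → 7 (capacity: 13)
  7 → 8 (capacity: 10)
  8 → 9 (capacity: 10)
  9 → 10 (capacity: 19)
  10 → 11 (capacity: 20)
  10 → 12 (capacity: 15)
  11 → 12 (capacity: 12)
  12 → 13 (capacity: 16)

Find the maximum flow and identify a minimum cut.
Max flow = 5, Min cut edges: (0,1)

Maximum flow: 5
Minimum cut: (0,1)
Partition: S = [0], T = [1, 2, 3, 4, 5, 6, 7, 8, 9, 10, 11, 12, 13]

Max-flow min-cut theorem verified: both equal 5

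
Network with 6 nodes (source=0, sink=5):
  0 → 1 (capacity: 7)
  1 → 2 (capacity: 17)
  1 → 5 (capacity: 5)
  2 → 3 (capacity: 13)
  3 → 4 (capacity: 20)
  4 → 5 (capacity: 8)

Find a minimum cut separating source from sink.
Min cut value = 7, edges: (0,1)

Min cut value: 7
Partition: S = [0], T = [1, 2, 3, 4, 5]
Cut edges: (0,1)

By max-flow min-cut theorem, max flow = min cut = 7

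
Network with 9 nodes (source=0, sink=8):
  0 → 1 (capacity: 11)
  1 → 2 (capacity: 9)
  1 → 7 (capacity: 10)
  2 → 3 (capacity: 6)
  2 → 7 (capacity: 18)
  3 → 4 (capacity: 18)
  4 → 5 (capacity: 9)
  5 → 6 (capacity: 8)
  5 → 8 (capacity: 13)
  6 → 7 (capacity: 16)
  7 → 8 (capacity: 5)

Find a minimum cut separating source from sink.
Min cut value = 11, edges: (2,3), (7,8)

Min cut value: 11
Partition: S = [0, 1, 2, 6, 7], T = [3, 4, 5, 8]
Cut edges: (2,3), (7,8)

By max-flow min-cut theorem, max flow = min cut = 11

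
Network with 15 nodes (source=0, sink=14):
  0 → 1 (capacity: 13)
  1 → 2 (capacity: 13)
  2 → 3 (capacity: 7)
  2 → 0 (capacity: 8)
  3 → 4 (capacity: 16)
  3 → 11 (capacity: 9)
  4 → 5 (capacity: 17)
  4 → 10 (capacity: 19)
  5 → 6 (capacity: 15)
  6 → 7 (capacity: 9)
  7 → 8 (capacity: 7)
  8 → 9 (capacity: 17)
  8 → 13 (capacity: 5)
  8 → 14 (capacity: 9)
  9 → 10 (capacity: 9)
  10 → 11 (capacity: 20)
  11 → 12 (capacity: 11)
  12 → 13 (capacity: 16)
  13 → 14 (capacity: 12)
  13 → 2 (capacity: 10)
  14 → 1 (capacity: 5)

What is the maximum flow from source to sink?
Maximum flow = 7

Max flow: 7

Flow assignment:
  0 → 1: 13/13
  1 → 2: 13/13
  2 → 3: 7/7
  2 → 0: 6/8
  3 → 11: 7/9
  11 → 12: 7/11
  12 → 13: 7/16
  13 → 14: 7/12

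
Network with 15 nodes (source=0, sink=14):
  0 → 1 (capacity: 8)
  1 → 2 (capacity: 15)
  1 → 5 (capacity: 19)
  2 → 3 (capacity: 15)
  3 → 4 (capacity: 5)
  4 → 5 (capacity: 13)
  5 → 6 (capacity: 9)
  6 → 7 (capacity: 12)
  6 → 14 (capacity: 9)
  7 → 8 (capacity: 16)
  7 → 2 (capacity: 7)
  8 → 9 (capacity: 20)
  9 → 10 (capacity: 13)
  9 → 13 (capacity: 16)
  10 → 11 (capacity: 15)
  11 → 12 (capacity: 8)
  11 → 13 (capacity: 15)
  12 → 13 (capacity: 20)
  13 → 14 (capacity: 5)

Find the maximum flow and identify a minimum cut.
Max flow = 8, Min cut edges: (0,1)

Maximum flow: 8
Minimum cut: (0,1)
Partition: S = [0], T = [1, 2, 3, 4, 5, 6, 7, 8, 9, 10, 11, 12, 13, 14]

Max-flow min-cut theorem verified: both equal 8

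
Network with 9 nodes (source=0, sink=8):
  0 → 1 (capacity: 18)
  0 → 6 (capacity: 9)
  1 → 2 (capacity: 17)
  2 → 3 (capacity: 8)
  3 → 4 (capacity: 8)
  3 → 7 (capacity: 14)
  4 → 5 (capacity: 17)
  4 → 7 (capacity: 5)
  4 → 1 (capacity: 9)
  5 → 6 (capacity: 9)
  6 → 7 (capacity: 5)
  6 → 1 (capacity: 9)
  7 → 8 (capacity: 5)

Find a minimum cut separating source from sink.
Min cut value = 5, edges: (7,8)

Min cut value: 5
Partition: S = [0, 1, 2, 3, 4, 5, 6, 7], T = [8]
Cut edges: (7,8)

By max-flow min-cut theorem, max flow = min cut = 5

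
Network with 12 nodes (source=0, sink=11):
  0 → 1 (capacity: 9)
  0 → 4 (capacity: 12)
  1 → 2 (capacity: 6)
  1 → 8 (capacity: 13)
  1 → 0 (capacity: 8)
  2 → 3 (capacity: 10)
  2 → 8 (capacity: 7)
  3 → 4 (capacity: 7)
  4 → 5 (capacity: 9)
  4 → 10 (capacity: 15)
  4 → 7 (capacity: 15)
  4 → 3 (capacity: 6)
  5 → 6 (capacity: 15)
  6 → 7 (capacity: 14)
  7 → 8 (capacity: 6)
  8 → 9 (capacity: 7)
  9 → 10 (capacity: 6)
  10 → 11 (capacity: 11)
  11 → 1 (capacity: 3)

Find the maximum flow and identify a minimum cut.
Max flow = 11, Min cut edges: (10,11)

Maximum flow: 11
Minimum cut: (10,11)
Partition: S = [0, 1, 2, 3, 4, 5, 6, 7, 8, 9, 10], T = [11]

Max-flow min-cut theorem verified: both equal 11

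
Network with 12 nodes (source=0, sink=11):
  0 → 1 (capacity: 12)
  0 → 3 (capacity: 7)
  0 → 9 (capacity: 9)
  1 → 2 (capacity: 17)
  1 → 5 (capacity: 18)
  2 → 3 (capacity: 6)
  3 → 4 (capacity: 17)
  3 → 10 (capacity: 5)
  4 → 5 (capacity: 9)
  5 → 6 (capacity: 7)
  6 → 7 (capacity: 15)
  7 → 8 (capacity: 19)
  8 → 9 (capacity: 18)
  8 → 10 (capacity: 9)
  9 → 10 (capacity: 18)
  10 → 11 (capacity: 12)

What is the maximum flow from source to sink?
Maximum flow = 12

Max flow: 12

Flow assignment:
  0 → 1: 6/12
  0 → 3: 6/7
  1 → 2: 6/17
  2 → 3: 6/6
  3 → 4: 7/17
  3 → 10: 5/5
  4 → 5: 7/9
  5 → 6: 7/7
  6 → 7: 7/15
  7 → 8: 7/19
  8 → 9: 7/18
  9 → 10: 7/18
  10 → 11: 12/12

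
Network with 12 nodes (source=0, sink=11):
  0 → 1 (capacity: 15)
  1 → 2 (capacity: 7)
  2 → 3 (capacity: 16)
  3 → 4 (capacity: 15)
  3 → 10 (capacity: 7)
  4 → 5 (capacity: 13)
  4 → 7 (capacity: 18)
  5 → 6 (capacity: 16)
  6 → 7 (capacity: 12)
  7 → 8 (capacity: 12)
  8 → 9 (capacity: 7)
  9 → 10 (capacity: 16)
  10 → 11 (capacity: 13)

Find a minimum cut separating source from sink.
Min cut value = 7, edges: (1,2)

Min cut value: 7
Partition: S = [0, 1], T = [2, 3, 4, 5, 6, 7, 8, 9, 10, 11]
Cut edges: (1,2)

By max-flow min-cut theorem, max flow = min cut = 7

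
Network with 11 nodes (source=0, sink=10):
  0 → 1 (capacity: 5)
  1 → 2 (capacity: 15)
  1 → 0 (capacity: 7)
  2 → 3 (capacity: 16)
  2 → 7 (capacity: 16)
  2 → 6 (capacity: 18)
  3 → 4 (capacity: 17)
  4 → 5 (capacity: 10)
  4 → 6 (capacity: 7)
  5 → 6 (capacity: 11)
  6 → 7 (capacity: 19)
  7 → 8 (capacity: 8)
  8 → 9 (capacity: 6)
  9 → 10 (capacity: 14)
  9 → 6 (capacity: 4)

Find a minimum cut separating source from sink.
Min cut value = 5, edges: (0,1)

Min cut value: 5
Partition: S = [0], T = [1, 2, 3, 4, 5, 6, 7, 8, 9, 10]
Cut edges: (0,1)

By max-flow min-cut theorem, max flow = min cut = 5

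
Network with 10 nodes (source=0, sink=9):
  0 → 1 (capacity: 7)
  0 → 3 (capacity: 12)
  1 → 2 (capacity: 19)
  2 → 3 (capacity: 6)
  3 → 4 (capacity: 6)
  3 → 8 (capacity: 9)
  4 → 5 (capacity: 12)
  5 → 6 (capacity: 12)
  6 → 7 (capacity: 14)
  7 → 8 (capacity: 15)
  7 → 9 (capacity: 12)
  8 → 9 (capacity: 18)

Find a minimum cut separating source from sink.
Min cut value = 15, edges: (3,4), (3,8)

Min cut value: 15
Partition: S = [0, 1, 2, 3], T = [4, 5, 6, 7, 8, 9]
Cut edges: (3,4), (3,8)

By max-flow min-cut theorem, max flow = min cut = 15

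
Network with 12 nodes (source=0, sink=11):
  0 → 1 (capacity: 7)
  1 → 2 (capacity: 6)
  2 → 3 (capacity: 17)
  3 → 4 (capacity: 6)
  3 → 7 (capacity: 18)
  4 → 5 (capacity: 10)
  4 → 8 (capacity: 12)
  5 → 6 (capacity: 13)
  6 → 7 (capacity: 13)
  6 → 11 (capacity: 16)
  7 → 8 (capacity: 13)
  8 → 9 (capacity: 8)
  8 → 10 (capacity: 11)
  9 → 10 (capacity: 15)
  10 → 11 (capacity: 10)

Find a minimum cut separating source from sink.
Min cut value = 6, edges: (1,2)

Min cut value: 6
Partition: S = [0, 1], T = [2, 3, 4, 5, 6, 7, 8, 9, 10, 11]
Cut edges: (1,2)

By max-flow min-cut theorem, max flow = min cut = 6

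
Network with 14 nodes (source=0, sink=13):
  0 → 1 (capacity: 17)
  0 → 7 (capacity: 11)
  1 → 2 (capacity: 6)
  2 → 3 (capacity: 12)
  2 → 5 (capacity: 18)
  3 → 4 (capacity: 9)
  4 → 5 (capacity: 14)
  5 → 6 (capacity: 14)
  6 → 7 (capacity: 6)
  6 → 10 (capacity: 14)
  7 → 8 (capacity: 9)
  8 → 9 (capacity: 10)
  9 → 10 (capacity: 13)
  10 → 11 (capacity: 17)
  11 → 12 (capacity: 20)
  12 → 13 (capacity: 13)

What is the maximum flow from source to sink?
Maximum flow = 13

Max flow: 13

Flow assignment:
  0 → 1: 6/17
  0 → 7: 7/11
  1 → 2: 6/6
  2 → 5: 6/18
  5 → 6: 6/14
  6 → 7: 2/6
  6 → 10: 4/14
  7 → 8: 9/9
  8 → 9: 9/10
  9 → 10: 9/13
  10 → 11: 13/17
  11 → 12: 13/20
  12 → 13: 13/13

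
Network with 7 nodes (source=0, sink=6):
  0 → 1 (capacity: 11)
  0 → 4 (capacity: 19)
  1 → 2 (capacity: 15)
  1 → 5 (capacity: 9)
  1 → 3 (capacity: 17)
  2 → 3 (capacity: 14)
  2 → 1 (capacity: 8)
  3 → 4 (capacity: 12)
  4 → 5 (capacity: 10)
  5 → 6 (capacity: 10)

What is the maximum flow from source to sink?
Maximum flow = 10

Max flow: 10

Flow assignment:
  0 → 1: 2/11
  0 → 4: 8/19
  1 → 2: 2/15
  2 → 3: 2/14
  3 → 4: 2/12
  4 → 5: 10/10
  5 → 6: 10/10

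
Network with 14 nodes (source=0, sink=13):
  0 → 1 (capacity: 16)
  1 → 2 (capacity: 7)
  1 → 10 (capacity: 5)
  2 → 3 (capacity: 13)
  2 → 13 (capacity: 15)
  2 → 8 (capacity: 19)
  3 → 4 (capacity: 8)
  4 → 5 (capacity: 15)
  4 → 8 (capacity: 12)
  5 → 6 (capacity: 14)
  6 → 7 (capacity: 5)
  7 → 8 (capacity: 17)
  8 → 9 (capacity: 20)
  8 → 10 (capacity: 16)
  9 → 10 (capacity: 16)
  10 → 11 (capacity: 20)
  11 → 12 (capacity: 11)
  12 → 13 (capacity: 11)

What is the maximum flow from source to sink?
Maximum flow = 12

Max flow: 12

Flow assignment:
  0 → 1: 12/16
  1 → 2: 7/7
  1 → 10: 5/5
  2 → 13: 7/15
  10 → 11: 5/20
  11 → 12: 5/11
  12 → 13: 5/11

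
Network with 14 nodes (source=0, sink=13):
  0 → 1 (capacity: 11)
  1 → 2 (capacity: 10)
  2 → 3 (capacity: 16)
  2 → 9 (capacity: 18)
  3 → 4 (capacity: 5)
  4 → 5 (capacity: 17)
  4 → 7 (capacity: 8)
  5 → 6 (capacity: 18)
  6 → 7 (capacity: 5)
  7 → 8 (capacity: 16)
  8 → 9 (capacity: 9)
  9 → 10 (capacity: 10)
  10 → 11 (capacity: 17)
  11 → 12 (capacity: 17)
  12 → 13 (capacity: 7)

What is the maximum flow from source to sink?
Maximum flow = 7

Max flow: 7

Flow assignment:
  0 → 1: 7/11
  1 → 2: 7/10
  2 → 9: 7/18
  9 → 10: 7/10
  10 → 11: 7/17
  11 → 12: 7/17
  12 → 13: 7/7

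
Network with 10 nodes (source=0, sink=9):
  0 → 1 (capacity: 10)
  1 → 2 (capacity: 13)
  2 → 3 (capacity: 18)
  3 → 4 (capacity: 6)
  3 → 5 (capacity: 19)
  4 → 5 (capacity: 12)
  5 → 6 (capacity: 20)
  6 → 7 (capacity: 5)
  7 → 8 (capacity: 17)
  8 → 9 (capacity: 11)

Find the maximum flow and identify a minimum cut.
Max flow = 5, Min cut edges: (6,7)

Maximum flow: 5
Minimum cut: (6,7)
Partition: S = [0, 1, 2, 3, 4, 5, 6], T = [7, 8, 9]

Max-flow min-cut theorem verified: both equal 5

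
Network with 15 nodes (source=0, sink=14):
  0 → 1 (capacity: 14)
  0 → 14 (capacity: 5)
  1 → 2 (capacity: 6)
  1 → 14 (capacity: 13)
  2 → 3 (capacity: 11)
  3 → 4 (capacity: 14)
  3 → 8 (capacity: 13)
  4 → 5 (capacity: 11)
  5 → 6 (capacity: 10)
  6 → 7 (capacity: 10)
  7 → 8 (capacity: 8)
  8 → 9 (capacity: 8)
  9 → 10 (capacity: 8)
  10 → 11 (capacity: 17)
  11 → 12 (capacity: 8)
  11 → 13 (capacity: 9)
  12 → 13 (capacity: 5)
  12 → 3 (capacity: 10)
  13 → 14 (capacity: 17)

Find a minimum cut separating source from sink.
Min cut value = 19, edges: (0,1), (0,14)

Min cut value: 19
Partition: S = [0], T = [1, 2, 3, 4, 5, 6, 7, 8, 9, 10, 11, 12, 13, 14]
Cut edges: (0,1), (0,14)

By max-flow min-cut theorem, max flow = min cut = 19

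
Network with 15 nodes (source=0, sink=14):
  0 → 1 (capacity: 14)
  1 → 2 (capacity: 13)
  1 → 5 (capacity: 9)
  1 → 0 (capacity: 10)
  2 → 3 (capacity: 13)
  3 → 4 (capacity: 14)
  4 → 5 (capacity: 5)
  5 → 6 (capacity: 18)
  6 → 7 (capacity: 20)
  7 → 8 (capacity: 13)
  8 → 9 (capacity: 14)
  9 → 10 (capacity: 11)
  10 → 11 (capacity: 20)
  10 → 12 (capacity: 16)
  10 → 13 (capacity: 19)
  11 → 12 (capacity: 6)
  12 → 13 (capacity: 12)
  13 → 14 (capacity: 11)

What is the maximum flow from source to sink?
Maximum flow = 11

Max flow: 11

Flow assignment:
  0 → 1: 11/14
  1 → 2: 5/13
  1 → 5: 6/9
  2 → 3: 5/13
  3 → 4: 5/14
  4 → 5: 5/5
  5 → 6: 11/18
  6 → 7: 11/20
  7 → 8: 11/13
  8 → 9: 11/14
  9 → 10: 11/11
  10 → 13: 11/19
  13 → 14: 11/11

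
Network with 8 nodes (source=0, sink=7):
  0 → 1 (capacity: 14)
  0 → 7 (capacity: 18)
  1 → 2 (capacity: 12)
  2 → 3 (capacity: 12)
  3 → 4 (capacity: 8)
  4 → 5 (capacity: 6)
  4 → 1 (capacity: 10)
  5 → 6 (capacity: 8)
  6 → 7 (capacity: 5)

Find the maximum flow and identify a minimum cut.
Max flow = 23, Min cut edges: (0,7), (6,7)

Maximum flow: 23
Minimum cut: (0,7), (6,7)
Partition: S = [0, 1, 2, 3, 4, 5, 6], T = [7]

Max-flow min-cut theorem verified: both equal 23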